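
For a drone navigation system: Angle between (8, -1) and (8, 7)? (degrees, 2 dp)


u.v = 57, |u| = sqrt(65) = 8.0623, |v| = sqrt(113) = 10.6301
cos(theta) = u.v/(|u||v|) = 57/sqrt(7345) = 0.665088
theta = acos(0.665088) = 48.31 degrees

48.31 degrees


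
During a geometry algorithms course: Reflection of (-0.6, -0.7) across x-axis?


Reflection over x-axis: (x,y) -> (x,-y)
(-0.6, -0.7) -> (-0.6, 0.7)

(-0.6, 0.7)


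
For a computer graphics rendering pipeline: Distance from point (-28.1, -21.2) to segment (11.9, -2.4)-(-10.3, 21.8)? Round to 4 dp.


Project P onto AB: t = 0.4015 (clamped to [0,1])
Closest point on segment: (2.9861, 7.317)
Distance: 42.1849

42.1849


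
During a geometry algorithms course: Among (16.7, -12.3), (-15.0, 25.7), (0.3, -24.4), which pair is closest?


d(P0,P1) = 49.4863, d(P0,P2) = 20.3806, d(P1,P2) = 52.3842
Closest: P0 and P2

Closest pair: (16.7, -12.3) and (0.3, -24.4), distance = 20.3806


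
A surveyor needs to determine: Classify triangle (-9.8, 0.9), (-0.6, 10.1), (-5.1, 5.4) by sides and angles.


Side lengths squared: AB^2=169.28, BC^2=42.34, CA^2=42.34
Sorted: [42.34, 42.34, 169.28]
By sides: Isosceles, By angles: Obtuse

Isosceles, Obtuse


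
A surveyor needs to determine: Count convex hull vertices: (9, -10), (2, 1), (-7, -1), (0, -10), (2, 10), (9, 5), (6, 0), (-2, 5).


Convex hull vertices (CCW): (-7, -1), (0, -10), (9, -10), (9, 5), (2, 10)
Count = 5

5


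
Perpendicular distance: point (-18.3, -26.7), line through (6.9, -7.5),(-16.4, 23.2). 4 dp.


|cross product| = 1221
|line direction| = sqrt(1485.38) = 38.5406
Distance = 1221/sqrt(1485.38) = 31.6809

31.6809


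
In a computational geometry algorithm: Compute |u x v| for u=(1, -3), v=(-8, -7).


|u x v| = |1*(-7) - (-3)*(-8)|
= |(-7) - 24| = 31

31


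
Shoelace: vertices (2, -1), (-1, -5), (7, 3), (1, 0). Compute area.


Shoelace sum: (2*(-5) - (-1)*(-1)) + ((-1)*3 - 7*(-5)) + (7*0 - 1*3) + (1*(-1) - 2*0)
= 17
Area = |17|/2 = 8.5

8.5


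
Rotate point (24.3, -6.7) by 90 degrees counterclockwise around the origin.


90° CCW: (x,y) -> (-y, x)
(24.3,-6.7) -> (6.7, 24.3)

(6.7, 24.3)


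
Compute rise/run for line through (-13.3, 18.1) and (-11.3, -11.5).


slope = (y2-y1)/(x2-x1) = ((-11.5)-18.1)/((-11.3)-(-13.3)) = (-29.6)/2 = -14.8

-14.8


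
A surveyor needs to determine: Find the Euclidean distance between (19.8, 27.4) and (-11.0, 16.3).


dx=-30.8, dy=-11.1
d^2 = (-30.8)^2 + (-11.1)^2 = 1071.85
d = sqrt(1071.85) = 32.7391

32.7391


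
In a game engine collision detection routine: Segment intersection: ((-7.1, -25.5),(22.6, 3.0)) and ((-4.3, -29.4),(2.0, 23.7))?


Cross products: d1=173.25, d2=-1224.27, d3=-195.63, d4=1201.89
d1*d2 < 0 and d3*d4 < 0? yes

Yes, they intersect


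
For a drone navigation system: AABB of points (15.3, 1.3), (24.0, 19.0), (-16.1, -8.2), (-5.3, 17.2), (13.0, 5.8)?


x range: [-16.1, 24]
y range: [-8.2, 19]
Bounding box: (-16.1,-8.2) to (24,19)

(-16.1,-8.2) to (24,19)


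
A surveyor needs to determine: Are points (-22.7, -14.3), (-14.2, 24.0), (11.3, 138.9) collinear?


Cross product: ((-14.2)-(-22.7))*(138.9-(-14.3)) - (24-(-14.3))*(11.3-(-22.7))
= 0

Yes, collinear


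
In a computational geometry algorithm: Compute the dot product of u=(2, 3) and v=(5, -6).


u . v = u_x*v_x + u_y*v_y = 2*5 + 3*(-6)
= 10 + (-18) = -8

-8


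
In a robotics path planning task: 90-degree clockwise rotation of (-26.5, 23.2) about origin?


90° CW: (x,y) -> (y, -x)
(-26.5,23.2) -> (23.2, 26.5)

(23.2, 26.5)


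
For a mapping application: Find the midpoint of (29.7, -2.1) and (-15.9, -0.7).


M = ((29.7+(-15.9))/2, ((-2.1)+(-0.7))/2)
= (6.9, -1.4)

(6.9, -1.4)


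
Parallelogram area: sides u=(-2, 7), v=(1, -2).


|u x v| = |(-2)*(-2) - 7*1|
= |4 - 7| = 3

3


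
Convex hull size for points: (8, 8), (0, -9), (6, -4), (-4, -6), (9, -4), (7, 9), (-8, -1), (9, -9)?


Convex hull vertices (CCW): (-8, -1), (-4, -6), (0, -9), (9, -9), (9, -4), (8, 8), (7, 9)
Count = 7

7


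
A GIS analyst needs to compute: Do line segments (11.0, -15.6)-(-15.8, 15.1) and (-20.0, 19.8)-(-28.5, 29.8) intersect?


Cross products: d1=-9.1, d2=-2.05, d3=2.98, d4=-4.07
d1*d2 < 0 and d3*d4 < 0? no

No, they don't intersect


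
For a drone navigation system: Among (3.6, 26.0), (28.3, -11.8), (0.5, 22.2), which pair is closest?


d(P0,P1) = 45.1545, d(P0,P2) = 4.9041, d(P1,P2) = 43.9186
Closest: P0 and P2

Closest pair: (3.6, 26.0) and (0.5, 22.2), distance = 4.9041


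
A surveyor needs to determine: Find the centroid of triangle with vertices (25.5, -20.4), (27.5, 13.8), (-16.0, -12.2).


Centroid = ((x_A+x_B+x_C)/3, (y_A+y_B+y_C)/3)
= ((25.5+27.5+(-16))/3, ((-20.4)+13.8+(-12.2))/3)
= (12.3333, -6.2667)

(12.3333, -6.2667)


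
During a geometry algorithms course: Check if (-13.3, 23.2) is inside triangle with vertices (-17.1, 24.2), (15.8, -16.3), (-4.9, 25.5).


Cross products: AB x AP = 121, BC x BP = 398.73, CA x CP = 17.14
All same sign? yes

Yes, inside


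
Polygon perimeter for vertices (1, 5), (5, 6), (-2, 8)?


Sides: (1, 5)->(5, 6): sqrt(17) = 4.123106, (5, 6)->(-2, 8): sqrt(53) = 7.28011, (-2, 8)->(1, 5): sqrt(18) = 4.242641
Sum = 15.645857
Perimeter = 15.6459

15.6459


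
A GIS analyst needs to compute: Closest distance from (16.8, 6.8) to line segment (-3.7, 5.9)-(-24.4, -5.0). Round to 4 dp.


Project P onto AB: t = 0 (clamped to [0,1])
Closest point on segment: (-3.7, 5.9)
Distance: 20.5197

20.5197


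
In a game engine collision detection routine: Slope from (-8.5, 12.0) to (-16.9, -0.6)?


slope = (y2-y1)/(x2-x1) = ((-0.6)-12)/((-16.9)-(-8.5)) = (-12.6)/(-8.4) = 1.5

1.5


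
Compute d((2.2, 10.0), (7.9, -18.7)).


dx=5.7, dy=-28.7
d^2 = 5.7^2 + (-28.7)^2 = 856.18
d = sqrt(856.18) = 29.2606

29.2606


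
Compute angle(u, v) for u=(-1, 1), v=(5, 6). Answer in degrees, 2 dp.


u.v = 1, |u| = sqrt(2) = 1.4142, |v| = sqrt(61) = 7.8102
cos(theta) = u.v/(|u||v|) = 1/sqrt(122) = 0.090536
theta = acos(0.090536) = 84.81 degrees

84.81 degrees


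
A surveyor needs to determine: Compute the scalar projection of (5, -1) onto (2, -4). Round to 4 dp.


u.v = 14, |v| = sqrt(20) = 4.4721
Scalar projection = u.v / |v| = 14 / sqrt(20) = 3.1305

3.1305


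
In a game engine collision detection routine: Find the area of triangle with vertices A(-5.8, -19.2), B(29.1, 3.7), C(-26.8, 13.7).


Area = |x_A(y_B-y_C) + x_B(y_C-y_A) + x_C(y_A-y_B)|/2
= |58 + 957.39 + 613.72|/2
= 1629.11/2 = 814.555

814.555


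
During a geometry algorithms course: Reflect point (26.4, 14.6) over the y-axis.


Reflection over y-axis: (x,y) -> (-x,y)
(26.4, 14.6) -> (-26.4, 14.6)

(-26.4, 14.6)


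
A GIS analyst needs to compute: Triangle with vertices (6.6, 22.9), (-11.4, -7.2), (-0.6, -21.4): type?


Side lengths squared: AB^2=1230.01, BC^2=318.28, CA^2=2014.33
Sorted: [318.28, 1230.01, 2014.33]
By sides: Scalene, By angles: Obtuse

Scalene, Obtuse


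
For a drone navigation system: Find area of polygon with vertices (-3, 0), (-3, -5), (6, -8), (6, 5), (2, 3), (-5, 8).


Shoelace sum: ((-3)*(-5) - (-3)*0) + ((-3)*(-8) - 6*(-5)) + (6*5 - 6*(-8)) + (6*3 - 2*5) + (2*8 - (-5)*3) + ((-5)*0 - (-3)*8)
= 210
Area = |210|/2 = 105

105


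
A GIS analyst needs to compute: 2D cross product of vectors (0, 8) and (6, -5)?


u x v = u_x*v_y - u_y*v_x = 0*(-5) - 8*6
= 0 - 48 = -48

-48


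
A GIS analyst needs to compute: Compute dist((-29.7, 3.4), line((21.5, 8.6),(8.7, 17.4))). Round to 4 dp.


|cross product| = 517.12
|line direction| = sqrt(241.28) = 15.5332
Distance = 517.12/sqrt(241.28) = 33.2913

33.2913


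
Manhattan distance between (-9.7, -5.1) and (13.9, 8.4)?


|(-9.7)-13.9| + |(-5.1)-8.4| = 23.6 + 13.5 = 37.1

37.1


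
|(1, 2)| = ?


|u| = sqrt(1^2 + 2^2) = sqrt(5) = 2.2361

2.2361


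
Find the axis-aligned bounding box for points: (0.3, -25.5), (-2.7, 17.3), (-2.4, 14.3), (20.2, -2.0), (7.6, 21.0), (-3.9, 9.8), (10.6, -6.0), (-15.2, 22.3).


x range: [-15.2, 20.2]
y range: [-25.5, 22.3]
Bounding box: (-15.2,-25.5) to (20.2,22.3)

(-15.2,-25.5) to (20.2,22.3)


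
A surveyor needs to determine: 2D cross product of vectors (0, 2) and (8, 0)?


u x v = u_x*v_y - u_y*v_x = 0*0 - 2*8
= 0 - 16 = -16

-16


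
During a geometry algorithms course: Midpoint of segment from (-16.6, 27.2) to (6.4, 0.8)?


M = (((-16.6)+6.4)/2, (27.2+0.8)/2)
= (-5.1, 14)

(-5.1, 14)


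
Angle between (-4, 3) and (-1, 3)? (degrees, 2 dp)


u.v = 13, |u| = sqrt(25) = 5, |v| = sqrt(10) = 3.1623
cos(theta) = u.v/(|u||v|) = 13/sqrt(250) = 0.822192
theta = acos(0.822192) = 34.7 degrees

34.7 degrees


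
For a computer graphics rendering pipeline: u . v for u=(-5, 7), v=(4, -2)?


u . v = u_x*v_x + u_y*v_y = (-5)*4 + 7*(-2)
= (-20) + (-14) = -34

-34


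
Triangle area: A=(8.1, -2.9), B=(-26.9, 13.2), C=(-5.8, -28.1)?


Area = |x_A(y_B-y_C) + x_B(y_C-y_A) + x_C(y_A-y_B)|/2
= |334.53 + 677.88 + 93.38|/2
= 1105.79/2 = 552.895

552.895


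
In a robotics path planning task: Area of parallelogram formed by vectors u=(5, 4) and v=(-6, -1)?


|u x v| = |5*(-1) - 4*(-6)|
= |(-5) - (-24)| = 19

19


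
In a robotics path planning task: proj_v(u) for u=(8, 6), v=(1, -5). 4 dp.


u.v = -22, |v| = sqrt(26) = 5.099
Scalar projection = u.v / |v| = -22 / sqrt(26) = -4.3146

-4.3146


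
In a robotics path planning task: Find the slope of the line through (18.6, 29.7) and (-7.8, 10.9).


slope = (y2-y1)/(x2-x1) = (10.9-29.7)/((-7.8)-18.6) = (-18.8)/(-26.4) = 0.7121

0.7121


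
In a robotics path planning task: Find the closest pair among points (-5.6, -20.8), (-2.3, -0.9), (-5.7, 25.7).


d(P0,P1) = 20.1718, d(P0,P2) = 46.5001, d(P1,P2) = 26.8164
Closest: P0 and P1

Closest pair: (-5.6, -20.8) and (-2.3, -0.9), distance = 20.1718


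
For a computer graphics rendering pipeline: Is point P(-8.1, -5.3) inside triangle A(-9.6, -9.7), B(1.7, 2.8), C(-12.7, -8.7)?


Cross products: AB x AP = 30.97, BC x BP = 3.94, CA x CP = 15.14
All same sign? yes

Yes, inside


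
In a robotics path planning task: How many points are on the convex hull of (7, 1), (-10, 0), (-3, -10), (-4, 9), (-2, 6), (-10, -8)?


Convex hull vertices (CCW): (-10, -8), (-3, -10), (7, 1), (-4, 9), (-10, 0)
Count = 5

5


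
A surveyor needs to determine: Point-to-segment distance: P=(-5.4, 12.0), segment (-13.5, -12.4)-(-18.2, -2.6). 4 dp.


Project P onto AB: t = 1 (clamped to [0,1])
Closest point on segment: (-18.2, -2.6)
Distance: 19.4165

19.4165


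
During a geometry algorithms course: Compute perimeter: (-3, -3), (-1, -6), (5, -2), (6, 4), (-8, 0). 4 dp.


Sides: (-3, -3)->(-1, -6): sqrt(13) = 3.605551, (-1, -6)->(5, -2): sqrt(52) = 7.211103, (5, -2)->(6, 4): sqrt(37) = 6.082763, (6, 4)->(-8, 0): sqrt(212) = 14.56022, (-8, 0)->(-3, -3): sqrt(34) = 5.830952
Sum = 37.290589
Perimeter = 37.2906

37.2906


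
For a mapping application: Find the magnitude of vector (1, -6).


|u| = sqrt(1^2 + (-6)^2) = sqrt(37) = 6.0828

6.0828


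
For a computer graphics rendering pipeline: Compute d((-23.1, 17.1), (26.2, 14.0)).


dx=49.3, dy=-3.1
d^2 = 49.3^2 + (-3.1)^2 = 2440.1
d = sqrt(2440.1) = 49.3974

49.3974


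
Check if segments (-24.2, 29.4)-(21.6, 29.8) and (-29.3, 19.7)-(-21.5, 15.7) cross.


Cross products: d1=96.06, d2=282.38, d3=-442.22, d4=-628.54
d1*d2 < 0 and d3*d4 < 0? no

No, they don't intersect


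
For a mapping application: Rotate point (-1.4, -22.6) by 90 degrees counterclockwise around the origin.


90° CCW: (x,y) -> (-y, x)
(-1.4,-22.6) -> (22.6, -1.4)

(22.6, -1.4)


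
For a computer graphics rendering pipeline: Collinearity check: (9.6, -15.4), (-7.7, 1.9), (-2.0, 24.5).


Cross product: ((-7.7)-9.6)*(24.5-(-15.4)) - (1.9-(-15.4))*((-2)-9.6)
= -489.59

No, not collinear


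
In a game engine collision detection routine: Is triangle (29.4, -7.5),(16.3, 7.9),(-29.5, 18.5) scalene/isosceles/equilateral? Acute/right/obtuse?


Side lengths squared: AB^2=408.77, BC^2=2210, CA^2=4145.21
Sorted: [408.77, 2210, 4145.21]
By sides: Scalene, By angles: Obtuse

Scalene, Obtuse


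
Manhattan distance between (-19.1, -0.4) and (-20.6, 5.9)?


|(-19.1)-(-20.6)| + |(-0.4)-5.9| = 1.5 + 6.3 = 7.8

7.8


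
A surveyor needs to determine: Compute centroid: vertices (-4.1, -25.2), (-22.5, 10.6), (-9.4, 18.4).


Centroid = ((x_A+x_B+x_C)/3, (y_A+y_B+y_C)/3)
= (((-4.1)+(-22.5)+(-9.4))/3, ((-25.2)+10.6+18.4)/3)
= (-12, 1.2667)

(-12, 1.2667)


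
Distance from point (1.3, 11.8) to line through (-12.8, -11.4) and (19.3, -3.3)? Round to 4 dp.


|cross product| = 630.51
|line direction| = sqrt(1096.02) = 33.1062
Distance = 630.51/sqrt(1096.02) = 19.0451

19.0451


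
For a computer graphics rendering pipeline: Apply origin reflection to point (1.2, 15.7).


Reflection over origin: (x,y) -> (-x,-y)
(1.2, 15.7) -> (-1.2, -15.7)

(-1.2, -15.7)


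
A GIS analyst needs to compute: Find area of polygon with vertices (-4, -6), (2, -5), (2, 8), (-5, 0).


Shoelace sum: ((-4)*(-5) - 2*(-6)) + (2*8 - 2*(-5)) + (2*0 - (-5)*8) + ((-5)*(-6) - (-4)*0)
= 128
Area = |128|/2 = 64

64


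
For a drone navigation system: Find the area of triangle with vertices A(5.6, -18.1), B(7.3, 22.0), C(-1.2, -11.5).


Area = |x_A(y_B-y_C) + x_B(y_C-y_A) + x_C(y_A-y_B)|/2
= |187.6 + 48.18 + 48.12|/2
= 283.9/2 = 141.95

141.95


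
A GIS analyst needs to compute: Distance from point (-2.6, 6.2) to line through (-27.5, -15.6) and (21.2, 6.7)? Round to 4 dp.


|cross product| = 506.39
|line direction| = sqrt(2868.98) = 53.5629
Distance = 506.39/sqrt(2868.98) = 9.4541

9.4541


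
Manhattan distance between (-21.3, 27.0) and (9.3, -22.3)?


|(-21.3)-9.3| + |27-(-22.3)| = 30.6 + 49.3 = 79.9

79.9


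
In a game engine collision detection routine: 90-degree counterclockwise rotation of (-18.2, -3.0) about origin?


90° CCW: (x,y) -> (-y, x)
(-18.2,-3) -> (3, -18.2)

(3, -18.2)


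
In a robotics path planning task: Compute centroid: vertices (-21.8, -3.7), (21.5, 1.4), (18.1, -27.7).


Centroid = ((x_A+x_B+x_C)/3, (y_A+y_B+y_C)/3)
= (((-21.8)+21.5+18.1)/3, ((-3.7)+1.4+(-27.7))/3)
= (5.9333, -10)

(5.9333, -10)


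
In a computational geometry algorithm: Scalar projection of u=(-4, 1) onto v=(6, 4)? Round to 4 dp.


u.v = -20, |v| = sqrt(52) = 7.2111
Scalar projection = u.v / |v| = -20 / sqrt(52) = -2.7735

-2.7735


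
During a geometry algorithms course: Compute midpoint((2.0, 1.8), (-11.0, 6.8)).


M = ((2+(-11))/2, (1.8+6.8)/2)
= (-4.5, 4.3)

(-4.5, 4.3)


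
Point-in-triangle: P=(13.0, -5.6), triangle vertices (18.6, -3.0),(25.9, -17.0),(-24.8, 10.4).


Cross products: AB x AP = -97.38, BC x BP = -224.52, CA x CP = -187.88
All same sign? yes

Yes, inside


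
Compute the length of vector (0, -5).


|u| = sqrt(0^2 + (-5)^2) = sqrt(25) = 5

5


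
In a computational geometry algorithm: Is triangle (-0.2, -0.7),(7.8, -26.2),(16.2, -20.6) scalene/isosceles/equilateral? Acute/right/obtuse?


Side lengths squared: AB^2=714.25, BC^2=101.92, CA^2=664.97
Sorted: [101.92, 664.97, 714.25]
By sides: Scalene, By angles: Acute

Scalene, Acute


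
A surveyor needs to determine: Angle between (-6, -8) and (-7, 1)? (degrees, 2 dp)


u.v = 34, |u| = sqrt(100) = 10, |v| = sqrt(50) = 7.0711
cos(theta) = u.v/(|u||v|) = 34/sqrt(5000) = 0.480833
theta = acos(0.480833) = 61.26 degrees

61.26 degrees


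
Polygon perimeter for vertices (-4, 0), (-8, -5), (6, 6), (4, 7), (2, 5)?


Sides: (-4, 0)->(-8, -5): sqrt(41) = 6.403124, (-8, -5)->(6, 6): sqrt(317) = 17.804494, (6, 6)->(4, 7): sqrt(5) = 2.236068, (4, 7)->(2, 5): sqrt(8) = 2.828427, (2, 5)->(-4, 0): sqrt(61) = 7.81025
Sum = 37.082363
Perimeter = 37.0824

37.0824


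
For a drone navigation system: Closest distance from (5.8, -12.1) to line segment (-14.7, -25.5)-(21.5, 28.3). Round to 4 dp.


Project P onto AB: t = 0.3479 (clamped to [0,1])
Closest point on segment: (-2.1048, -6.7812)
Distance: 9.5276

9.5276


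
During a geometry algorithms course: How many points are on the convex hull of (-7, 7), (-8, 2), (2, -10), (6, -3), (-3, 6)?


Convex hull vertices (CCW): (-8, 2), (2, -10), (6, -3), (-3, 6), (-7, 7)
Count = 5

5


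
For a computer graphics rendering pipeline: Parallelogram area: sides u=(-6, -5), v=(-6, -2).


|u x v| = |(-6)*(-2) - (-5)*(-6)|
= |12 - 30| = 18

18


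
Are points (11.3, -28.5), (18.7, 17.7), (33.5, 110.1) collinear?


Cross product: (18.7-11.3)*(110.1-(-28.5)) - (17.7-(-28.5))*(33.5-11.3)
= 0

Yes, collinear


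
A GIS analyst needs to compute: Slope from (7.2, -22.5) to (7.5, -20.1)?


slope = (y2-y1)/(x2-x1) = ((-20.1)-(-22.5))/(7.5-7.2) = 2.4/0.3 = 8

8


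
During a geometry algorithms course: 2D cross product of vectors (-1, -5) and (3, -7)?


u x v = u_x*v_y - u_y*v_x = (-1)*(-7) - (-5)*3
= 7 - (-15) = 22

22


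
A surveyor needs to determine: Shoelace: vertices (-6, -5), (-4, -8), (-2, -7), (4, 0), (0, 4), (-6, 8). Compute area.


Shoelace sum: ((-6)*(-8) - (-4)*(-5)) + ((-4)*(-7) - (-2)*(-8)) + ((-2)*0 - 4*(-7)) + (4*4 - 0*0) + (0*8 - (-6)*4) + ((-6)*(-5) - (-6)*8)
= 186
Area = |186|/2 = 93

93


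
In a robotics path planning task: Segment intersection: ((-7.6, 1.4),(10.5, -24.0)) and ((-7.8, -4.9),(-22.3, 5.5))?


Cross products: d1=-93.43, d2=86.63, d3=-119.11, d4=-299.17
d1*d2 < 0 and d3*d4 < 0? no

No, they don't intersect


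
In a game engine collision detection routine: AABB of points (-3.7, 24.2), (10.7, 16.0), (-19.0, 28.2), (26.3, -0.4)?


x range: [-19, 26.3]
y range: [-0.4, 28.2]
Bounding box: (-19,-0.4) to (26.3,28.2)

(-19,-0.4) to (26.3,28.2)


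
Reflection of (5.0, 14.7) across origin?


Reflection over origin: (x,y) -> (-x,-y)
(5, 14.7) -> (-5, -14.7)

(-5, -14.7)


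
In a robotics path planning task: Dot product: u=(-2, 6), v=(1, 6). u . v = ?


u . v = u_x*v_x + u_y*v_y = (-2)*1 + 6*6
= (-2) + 36 = 34

34


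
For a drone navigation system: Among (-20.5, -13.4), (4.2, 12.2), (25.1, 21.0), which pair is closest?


d(P0,P1) = 35.5732, d(P0,P2) = 57.1202, d(P1,P2) = 22.6771
Closest: P1 and P2

Closest pair: (4.2, 12.2) and (25.1, 21.0), distance = 22.6771


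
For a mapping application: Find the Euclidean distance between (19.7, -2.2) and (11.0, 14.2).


dx=-8.7, dy=16.4
d^2 = (-8.7)^2 + 16.4^2 = 344.65
d = sqrt(344.65) = 18.5648

18.5648


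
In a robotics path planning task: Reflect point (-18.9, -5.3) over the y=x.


Reflection over y=x: (x,y) -> (y,x)
(-18.9, -5.3) -> (-5.3, -18.9)

(-5.3, -18.9)


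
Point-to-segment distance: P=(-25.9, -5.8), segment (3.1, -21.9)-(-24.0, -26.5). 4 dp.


Project P onto AB: t = 0.9421 (clamped to [0,1])
Closest point on segment: (-22.4315, -26.2338)
Distance: 20.726

20.726


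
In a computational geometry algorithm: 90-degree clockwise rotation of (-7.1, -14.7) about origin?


90° CW: (x,y) -> (y, -x)
(-7.1,-14.7) -> (-14.7, 7.1)

(-14.7, 7.1)


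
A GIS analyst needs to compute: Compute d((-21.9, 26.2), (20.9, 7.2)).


dx=42.8, dy=-19
d^2 = 42.8^2 + (-19)^2 = 2192.84
d = sqrt(2192.84) = 46.8278

46.8278


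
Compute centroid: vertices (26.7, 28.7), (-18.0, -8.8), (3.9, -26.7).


Centroid = ((x_A+x_B+x_C)/3, (y_A+y_B+y_C)/3)
= ((26.7+(-18)+3.9)/3, (28.7+(-8.8)+(-26.7))/3)
= (4.2, -2.2667)

(4.2, -2.2667)


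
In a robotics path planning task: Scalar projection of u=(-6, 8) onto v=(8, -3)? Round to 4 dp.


u.v = -72, |v| = sqrt(73) = 8.544
Scalar projection = u.v / |v| = -72 / sqrt(73) = -8.427

-8.427


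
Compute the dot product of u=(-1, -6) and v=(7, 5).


u . v = u_x*v_x + u_y*v_y = (-1)*7 + (-6)*5
= (-7) + (-30) = -37

-37


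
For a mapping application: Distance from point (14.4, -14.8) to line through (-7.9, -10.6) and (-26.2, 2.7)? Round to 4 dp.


|cross product| = 219.73
|line direction| = sqrt(511.78) = 22.6226
Distance = 219.73/sqrt(511.78) = 9.7129

9.7129


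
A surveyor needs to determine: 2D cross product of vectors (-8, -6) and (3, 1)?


u x v = u_x*v_y - u_y*v_x = (-8)*1 - (-6)*3
= (-8) - (-18) = 10

10


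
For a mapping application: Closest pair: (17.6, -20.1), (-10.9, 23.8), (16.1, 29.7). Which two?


d(P0,P1) = 52.3399, d(P0,P2) = 49.8226, d(P1,P2) = 27.6371
Closest: P1 and P2

Closest pair: (-10.9, 23.8) and (16.1, 29.7), distance = 27.6371


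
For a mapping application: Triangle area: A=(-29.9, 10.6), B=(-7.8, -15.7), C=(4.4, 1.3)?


Area = |x_A(y_B-y_C) + x_B(y_C-y_A) + x_C(y_A-y_B)|/2
= |508.3 + 72.54 + 115.72|/2
= 696.56/2 = 348.28

348.28


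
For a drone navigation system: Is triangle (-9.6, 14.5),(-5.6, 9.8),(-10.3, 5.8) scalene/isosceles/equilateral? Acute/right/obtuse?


Side lengths squared: AB^2=38.09, BC^2=38.09, CA^2=76.18
Sorted: [38.09, 38.09, 76.18]
By sides: Isosceles, By angles: Right

Isosceles, Right


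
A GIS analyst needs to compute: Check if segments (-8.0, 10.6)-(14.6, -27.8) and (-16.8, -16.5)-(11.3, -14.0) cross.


Cross products: d1=739.51, d2=-396.03, d3=-950.38, d4=185.16
d1*d2 < 0 and d3*d4 < 0? yes

Yes, they intersect


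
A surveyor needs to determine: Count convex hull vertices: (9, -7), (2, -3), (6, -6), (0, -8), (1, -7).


Convex hull vertices (CCW): (0, -8), (9, -7), (2, -3)
Count = 3

3


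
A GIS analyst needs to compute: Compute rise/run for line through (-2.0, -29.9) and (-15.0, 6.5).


slope = (y2-y1)/(x2-x1) = (6.5-(-29.9))/((-15)-(-2)) = 36.4/(-13) = -2.8

-2.8


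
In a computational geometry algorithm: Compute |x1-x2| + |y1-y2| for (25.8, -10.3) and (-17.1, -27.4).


|25.8-(-17.1)| + |(-10.3)-(-27.4)| = 42.9 + 17.1 = 60

60


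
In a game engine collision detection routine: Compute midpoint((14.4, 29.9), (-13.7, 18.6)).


M = ((14.4+(-13.7))/2, (29.9+18.6)/2)
= (0.35, 24.25)

(0.35, 24.25)


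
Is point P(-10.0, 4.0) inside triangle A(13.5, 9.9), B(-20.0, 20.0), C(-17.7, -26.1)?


Cross products: AB x AP = 435, BC x BP = 424.2, CA x CP = 661.92
All same sign? yes

Yes, inside


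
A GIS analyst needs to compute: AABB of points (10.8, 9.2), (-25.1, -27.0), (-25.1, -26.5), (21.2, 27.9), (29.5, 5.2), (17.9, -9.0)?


x range: [-25.1, 29.5]
y range: [-27, 27.9]
Bounding box: (-25.1,-27) to (29.5,27.9)

(-25.1,-27) to (29.5,27.9)


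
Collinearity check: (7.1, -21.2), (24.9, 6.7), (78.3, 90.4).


Cross product: (24.9-7.1)*(90.4-(-21.2)) - (6.7-(-21.2))*(78.3-7.1)
= 0

Yes, collinear


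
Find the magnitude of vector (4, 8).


|u| = sqrt(4^2 + 8^2) = sqrt(80) = 8.9443

8.9443


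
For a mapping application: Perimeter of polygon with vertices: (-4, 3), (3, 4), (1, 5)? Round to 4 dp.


Sides: (-4, 3)->(3, 4): sqrt(50) = 7.071068, (3, 4)->(1, 5): sqrt(5) = 2.236068, (1, 5)->(-4, 3): sqrt(29) = 5.385165
Sum = 14.692301
Perimeter = 14.6923

14.6923


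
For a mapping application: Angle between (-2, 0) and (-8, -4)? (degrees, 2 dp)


u.v = 16, |u| = sqrt(4) = 2, |v| = sqrt(80) = 8.9443
cos(theta) = u.v/(|u||v|) = 16/sqrt(320) = 0.894427
theta = acos(0.894427) = 26.57 degrees

26.57 degrees


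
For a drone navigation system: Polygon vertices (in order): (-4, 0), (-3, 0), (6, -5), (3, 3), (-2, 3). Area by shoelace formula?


Shoelace sum: ((-4)*0 - (-3)*0) + ((-3)*(-5) - 6*0) + (6*3 - 3*(-5)) + (3*3 - (-2)*3) + ((-2)*0 - (-4)*3)
= 75
Area = |75|/2 = 37.5

37.5


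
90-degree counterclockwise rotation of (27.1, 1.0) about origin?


90° CCW: (x,y) -> (-y, x)
(27.1,1) -> (-1, 27.1)

(-1, 27.1)


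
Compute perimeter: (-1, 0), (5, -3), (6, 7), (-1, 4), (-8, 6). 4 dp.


Sides: (-1, 0)->(5, -3): sqrt(45) = 6.708204, (5, -3)->(6, 7): sqrt(101) = 10.049876, (6, 7)->(-1, 4): sqrt(58) = 7.615773, (-1, 4)->(-8, 6): sqrt(53) = 7.28011, (-8, 6)->(-1, 0): sqrt(85) = 9.219544
Sum = 40.873507
Perimeter = 40.8735

40.8735


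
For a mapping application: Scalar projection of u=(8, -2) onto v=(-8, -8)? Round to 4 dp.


u.v = -48, |v| = sqrt(128) = 11.3137
Scalar projection = u.v / |v| = -48 / sqrt(128) = -4.2426

-4.2426


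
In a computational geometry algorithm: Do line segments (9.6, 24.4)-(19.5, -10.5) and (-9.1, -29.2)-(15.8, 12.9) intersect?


Cross products: d1=547.37, d2=-738.43, d3=-1183.27, d4=102.53
d1*d2 < 0 and d3*d4 < 0? yes

Yes, they intersect


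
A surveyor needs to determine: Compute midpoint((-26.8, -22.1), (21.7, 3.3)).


M = (((-26.8)+21.7)/2, ((-22.1)+3.3)/2)
= (-2.55, -9.4)

(-2.55, -9.4)


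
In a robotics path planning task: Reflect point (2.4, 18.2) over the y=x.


Reflection over y=x: (x,y) -> (y,x)
(2.4, 18.2) -> (18.2, 2.4)

(18.2, 2.4)


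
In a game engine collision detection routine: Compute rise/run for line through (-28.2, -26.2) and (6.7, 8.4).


slope = (y2-y1)/(x2-x1) = (8.4-(-26.2))/(6.7-(-28.2)) = 34.6/34.9 = 0.9914

0.9914


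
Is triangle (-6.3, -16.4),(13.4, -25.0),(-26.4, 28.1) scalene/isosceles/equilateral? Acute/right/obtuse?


Side lengths squared: AB^2=462.05, BC^2=4403.65, CA^2=2384.26
Sorted: [462.05, 2384.26, 4403.65]
By sides: Scalene, By angles: Obtuse

Scalene, Obtuse


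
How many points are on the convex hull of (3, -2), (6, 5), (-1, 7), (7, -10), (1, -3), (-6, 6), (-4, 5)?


Convex hull vertices (CCW): (-6, 6), (1, -3), (7, -10), (6, 5), (-1, 7)
Count = 5

5


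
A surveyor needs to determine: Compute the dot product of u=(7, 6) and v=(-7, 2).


u . v = u_x*v_x + u_y*v_y = 7*(-7) + 6*2
= (-49) + 12 = -37

-37


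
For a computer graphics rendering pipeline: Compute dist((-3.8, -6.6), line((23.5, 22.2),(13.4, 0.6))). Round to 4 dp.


|cross product| = 298.8
|line direction| = sqrt(568.57) = 23.8447
Distance = 298.8/sqrt(568.57) = 12.5311

12.5311


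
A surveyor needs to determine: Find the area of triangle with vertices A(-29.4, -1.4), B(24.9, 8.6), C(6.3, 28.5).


Area = |x_A(y_B-y_C) + x_B(y_C-y_A) + x_C(y_A-y_B)|/2
= |585.06 + 744.51 + (-63)|/2
= 1266.57/2 = 633.285

633.285


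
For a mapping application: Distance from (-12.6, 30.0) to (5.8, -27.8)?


dx=18.4, dy=-57.8
d^2 = 18.4^2 + (-57.8)^2 = 3679.4
d = sqrt(3679.4) = 60.6581

60.6581


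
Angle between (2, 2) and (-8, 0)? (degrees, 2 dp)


u.v = -16, |u| = sqrt(8) = 2.8284, |v| = sqrt(64) = 8
cos(theta) = u.v/(|u||v|) = -16/sqrt(512) = -0.707107
theta = acos(-0.707107) = 135 degrees

135 degrees


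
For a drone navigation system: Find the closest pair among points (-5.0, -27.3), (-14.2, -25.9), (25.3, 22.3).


d(P0,P1) = 9.3059, d(P0,P2) = 58.1227, d(P1,P2) = 62.3177
Closest: P0 and P1

Closest pair: (-5.0, -27.3) and (-14.2, -25.9), distance = 9.3059


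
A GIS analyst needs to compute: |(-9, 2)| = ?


|u| = sqrt((-9)^2 + 2^2) = sqrt(85) = 9.2195

9.2195


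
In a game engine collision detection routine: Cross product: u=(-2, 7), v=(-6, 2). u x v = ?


u x v = u_x*v_y - u_y*v_x = (-2)*2 - 7*(-6)
= (-4) - (-42) = 38

38


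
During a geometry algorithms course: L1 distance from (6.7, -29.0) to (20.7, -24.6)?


|6.7-20.7| + |(-29)-(-24.6)| = 14 + 4.4 = 18.4

18.4


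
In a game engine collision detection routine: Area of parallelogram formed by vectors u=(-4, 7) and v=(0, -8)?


|u x v| = |(-4)*(-8) - 7*0|
= |32 - 0| = 32

32


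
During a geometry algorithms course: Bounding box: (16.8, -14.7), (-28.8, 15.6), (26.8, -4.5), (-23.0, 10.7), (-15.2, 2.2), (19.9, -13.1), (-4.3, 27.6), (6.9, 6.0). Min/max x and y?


x range: [-28.8, 26.8]
y range: [-14.7, 27.6]
Bounding box: (-28.8,-14.7) to (26.8,27.6)

(-28.8,-14.7) to (26.8,27.6)


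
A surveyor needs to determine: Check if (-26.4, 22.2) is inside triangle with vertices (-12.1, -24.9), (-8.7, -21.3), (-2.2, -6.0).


Cross products: AB x AP = 211.62, BC x BP = 553.56, CA x CP = -736.56
All same sign? no

No, outside


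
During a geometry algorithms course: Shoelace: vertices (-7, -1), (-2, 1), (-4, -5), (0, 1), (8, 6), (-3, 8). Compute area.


Shoelace sum: ((-7)*1 - (-2)*(-1)) + ((-2)*(-5) - (-4)*1) + ((-4)*1 - 0*(-5)) + (0*6 - 8*1) + (8*8 - (-3)*6) + ((-3)*(-1) - (-7)*8)
= 134
Area = |134|/2 = 67

67


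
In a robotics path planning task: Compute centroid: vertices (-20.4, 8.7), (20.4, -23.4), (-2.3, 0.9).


Centroid = ((x_A+x_B+x_C)/3, (y_A+y_B+y_C)/3)
= (((-20.4)+20.4+(-2.3))/3, (8.7+(-23.4)+0.9)/3)
= (-0.7667, -4.6)

(-0.7667, -4.6)


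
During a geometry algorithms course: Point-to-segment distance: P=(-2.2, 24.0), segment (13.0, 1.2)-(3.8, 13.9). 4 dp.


Project P onto AB: t = 1 (clamped to [0,1])
Closest point on segment: (3.8, 13.9)
Distance: 11.7478

11.7478


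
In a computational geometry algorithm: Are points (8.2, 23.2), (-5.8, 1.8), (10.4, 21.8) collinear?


Cross product: ((-5.8)-8.2)*(21.8-23.2) - (1.8-23.2)*(10.4-8.2)
= 66.68

No, not collinear


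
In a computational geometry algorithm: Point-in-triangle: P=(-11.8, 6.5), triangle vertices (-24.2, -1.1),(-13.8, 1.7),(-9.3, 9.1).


Cross products: AB x AP = 44.32, BC x BP = 6.8, CA x CP = 13.24
All same sign? yes

Yes, inside


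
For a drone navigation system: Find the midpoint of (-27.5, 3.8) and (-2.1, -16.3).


M = (((-27.5)+(-2.1))/2, (3.8+(-16.3))/2)
= (-14.8, -6.25)

(-14.8, -6.25)


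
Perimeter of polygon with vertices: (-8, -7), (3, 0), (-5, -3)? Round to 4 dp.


Sides: (-8, -7)->(3, 0): sqrt(170) = 13.038405, (3, 0)->(-5, -3): sqrt(73) = 8.544004, (-5, -3)->(-8, -7): sqrt(25) = 5
Sum = 26.582409
Perimeter = 26.5824

26.5824


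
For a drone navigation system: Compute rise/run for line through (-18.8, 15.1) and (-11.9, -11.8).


slope = (y2-y1)/(x2-x1) = ((-11.8)-15.1)/((-11.9)-(-18.8)) = (-26.9)/6.9 = -3.8986

-3.8986


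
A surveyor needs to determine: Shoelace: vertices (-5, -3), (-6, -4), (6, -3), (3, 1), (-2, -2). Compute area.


Shoelace sum: ((-5)*(-4) - (-6)*(-3)) + ((-6)*(-3) - 6*(-4)) + (6*1 - 3*(-3)) + (3*(-2) - (-2)*1) + ((-2)*(-3) - (-5)*(-2))
= 51
Area = |51|/2 = 25.5

25.5


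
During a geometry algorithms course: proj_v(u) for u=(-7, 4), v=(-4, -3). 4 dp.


u.v = 16, |v| = sqrt(25) = 5
Scalar projection = u.v / |v| = 16 / sqrt(25) = 3.2

3.2


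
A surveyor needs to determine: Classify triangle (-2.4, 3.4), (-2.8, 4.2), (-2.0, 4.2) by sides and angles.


Side lengths squared: AB^2=0.8, BC^2=0.64, CA^2=0.8
Sorted: [0.64, 0.8, 0.8]
By sides: Isosceles, By angles: Acute

Isosceles, Acute


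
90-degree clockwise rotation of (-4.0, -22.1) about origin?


90° CW: (x,y) -> (y, -x)
(-4,-22.1) -> (-22.1, 4)

(-22.1, 4)


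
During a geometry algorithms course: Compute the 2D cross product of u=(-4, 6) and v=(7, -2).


u x v = u_x*v_y - u_y*v_x = (-4)*(-2) - 6*7
= 8 - 42 = -34

-34


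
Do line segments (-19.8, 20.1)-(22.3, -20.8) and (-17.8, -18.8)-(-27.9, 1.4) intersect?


Cross products: d1=-352.49, d2=-789.82, d3=-1555.89, d4=-1118.56
d1*d2 < 0 and d3*d4 < 0? no

No, they don't intersect


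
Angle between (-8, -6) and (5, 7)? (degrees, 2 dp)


u.v = -82, |u| = sqrt(100) = 10, |v| = sqrt(74) = 8.6023
cos(theta) = u.v/(|u||v|) = -82/sqrt(7400) = -0.953231
theta = acos(-0.953231) = 162.41 degrees

162.41 degrees


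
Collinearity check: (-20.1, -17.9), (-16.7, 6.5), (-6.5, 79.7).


Cross product: ((-16.7)-(-20.1))*(79.7-(-17.9)) - (6.5-(-17.9))*((-6.5)-(-20.1))
= 0

Yes, collinear


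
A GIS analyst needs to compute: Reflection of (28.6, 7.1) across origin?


Reflection over origin: (x,y) -> (-x,-y)
(28.6, 7.1) -> (-28.6, -7.1)

(-28.6, -7.1)


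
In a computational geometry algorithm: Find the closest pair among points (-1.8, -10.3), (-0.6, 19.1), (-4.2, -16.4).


d(P0,P1) = 29.4245, d(P0,P2) = 6.5552, d(P1,P2) = 35.6821
Closest: P0 and P2

Closest pair: (-1.8, -10.3) and (-4.2, -16.4), distance = 6.5552


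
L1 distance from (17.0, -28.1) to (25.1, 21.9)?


|17-25.1| + |(-28.1)-21.9| = 8.1 + 50 = 58.1

58.1


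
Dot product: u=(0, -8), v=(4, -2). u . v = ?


u . v = u_x*v_x + u_y*v_y = 0*4 + (-8)*(-2)
= 0 + 16 = 16

16


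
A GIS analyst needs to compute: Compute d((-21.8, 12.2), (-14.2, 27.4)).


dx=7.6, dy=15.2
d^2 = 7.6^2 + 15.2^2 = 288.8
d = sqrt(288.8) = 16.9941

16.9941


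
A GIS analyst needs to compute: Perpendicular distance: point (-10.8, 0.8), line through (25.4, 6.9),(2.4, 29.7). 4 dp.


|cross product| = 965.66
|line direction| = sqrt(1048.84) = 32.3858
Distance = 965.66/sqrt(1048.84) = 29.8174

29.8174


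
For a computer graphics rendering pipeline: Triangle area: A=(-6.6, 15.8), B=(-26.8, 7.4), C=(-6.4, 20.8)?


Area = |x_A(y_B-y_C) + x_B(y_C-y_A) + x_C(y_A-y_B)|/2
= |88.44 + (-134) + (-53.76)|/2
= 99.32/2 = 49.66

49.66


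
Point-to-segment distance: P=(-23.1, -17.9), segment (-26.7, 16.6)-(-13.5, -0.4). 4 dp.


Project P onto AB: t = 1 (clamped to [0,1])
Closest point on segment: (-13.5, -0.4)
Distance: 19.9602

19.9602


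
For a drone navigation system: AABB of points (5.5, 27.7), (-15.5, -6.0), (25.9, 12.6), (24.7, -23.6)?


x range: [-15.5, 25.9]
y range: [-23.6, 27.7]
Bounding box: (-15.5,-23.6) to (25.9,27.7)

(-15.5,-23.6) to (25.9,27.7)


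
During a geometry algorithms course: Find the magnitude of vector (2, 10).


|u| = sqrt(2^2 + 10^2) = sqrt(104) = 10.198

10.198


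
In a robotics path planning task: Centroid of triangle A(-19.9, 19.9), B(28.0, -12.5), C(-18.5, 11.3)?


Centroid = ((x_A+x_B+x_C)/3, (y_A+y_B+y_C)/3)
= (((-19.9)+28+(-18.5))/3, (19.9+(-12.5)+11.3)/3)
= (-3.4667, 6.2333)

(-3.4667, 6.2333)


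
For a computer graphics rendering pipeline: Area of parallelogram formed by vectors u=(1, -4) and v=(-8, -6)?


|u x v| = |1*(-6) - (-4)*(-8)|
= |(-6) - 32| = 38

38


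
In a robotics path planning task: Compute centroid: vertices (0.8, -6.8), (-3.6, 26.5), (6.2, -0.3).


Centroid = ((x_A+x_B+x_C)/3, (y_A+y_B+y_C)/3)
= ((0.8+(-3.6)+6.2)/3, ((-6.8)+26.5+(-0.3))/3)
= (1.1333, 6.4667)

(1.1333, 6.4667)


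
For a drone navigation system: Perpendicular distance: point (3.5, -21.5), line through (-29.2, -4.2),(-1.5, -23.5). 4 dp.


|cross product| = 151.9
|line direction| = sqrt(1139.78) = 33.7606
Distance = 151.9/sqrt(1139.78) = 4.4993

4.4993


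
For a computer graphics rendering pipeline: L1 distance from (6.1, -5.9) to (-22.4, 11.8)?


|6.1-(-22.4)| + |(-5.9)-11.8| = 28.5 + 17.7 = 46.2

46.2


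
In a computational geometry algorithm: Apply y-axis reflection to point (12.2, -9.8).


Reflection over y-axis: (x,y) -> (-x,y)
(12.2, -9.8) -> (-12.2, -9.8)

(-12.2, -9.8)


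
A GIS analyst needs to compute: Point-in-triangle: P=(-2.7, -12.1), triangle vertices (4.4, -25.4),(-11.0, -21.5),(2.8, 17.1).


Cross products: AB x AP = -177.13, BC x BP = -190.66, CA x CP = -280.47
All same sign? yes

Yes, inside


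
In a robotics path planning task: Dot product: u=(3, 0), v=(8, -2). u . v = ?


u . v = u_x*v_x + u_y*v_y = 3*8 + 0*(-2)
= 24 + 0 = 24

24


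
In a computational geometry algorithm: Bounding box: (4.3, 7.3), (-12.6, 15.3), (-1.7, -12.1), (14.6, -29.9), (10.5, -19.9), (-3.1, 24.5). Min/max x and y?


x range: [-12.6, 14.6]
y range: [-29.9, 24.5]
Bounding box: (-12.6,-29.9) to (14.6,24.5)

(-12.6,-29.9) to (14.6,24.5)


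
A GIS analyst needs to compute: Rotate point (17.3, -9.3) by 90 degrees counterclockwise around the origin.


90° CCW: (x,y) -> (-y, x)
(17.3,-9.3) -> (9.3, 17.3)

(9.3, 17.3)


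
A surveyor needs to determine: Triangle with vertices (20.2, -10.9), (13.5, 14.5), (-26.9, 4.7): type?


Side lengths squared: AB^2=690.05, BC^2=1728.2, CA^2=2461.77
Sorted: [690.05, 1728.2, 2461.77]
By sides: Scalene, By angles: Obtuse

Scalene, Obtuse


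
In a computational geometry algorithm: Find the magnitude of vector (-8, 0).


|u| = sqrt((-8)^2 + 0^2) = sqrt(64) = 8

8


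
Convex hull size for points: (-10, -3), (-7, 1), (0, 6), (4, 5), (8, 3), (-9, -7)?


Convex hull vertices (CCW): (-10, -3), (-9, -7), (8, 3), (4, 5), (0, 6), (-7, 1)
Count = 6

6


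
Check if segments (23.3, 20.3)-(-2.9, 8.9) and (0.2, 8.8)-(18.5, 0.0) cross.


Cross products: d1=413.73, d2=-25.45, d3=37.96, d4=477.14
d1*d2 < 0 and d3*d4 < 0? no

No, they don't intersect


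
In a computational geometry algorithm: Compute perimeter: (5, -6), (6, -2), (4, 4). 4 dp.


Sides: (5, -6)->(6, -2): sqrt(17) = 4.123106, (6, -2)->(4, 4): sqrt(40) = 6.324555, (4, 4)->(5, -6): sqrt(101) = 10.049876
Sum = 20.497537
Perimeter = 20.4975

20.4975


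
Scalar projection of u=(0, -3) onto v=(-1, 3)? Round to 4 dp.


u.v = -9, |v| = sqrt(10) = 3.1623
Scalar projection = u.v / |v| = -9 / sqrt(10) = -2.846

-2.846


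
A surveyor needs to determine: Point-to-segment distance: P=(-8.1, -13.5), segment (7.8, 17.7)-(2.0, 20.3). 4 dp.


Project P onto AB: t = 0.2748 (clamped to [0,1])
Closest point on segment: (6.2064, 18.4144)
Distance: 34.9743

34.9743


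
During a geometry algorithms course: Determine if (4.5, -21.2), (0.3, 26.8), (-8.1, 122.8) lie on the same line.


Cross product: (0.3-4.5)*(122.8-(-21.2)) - (26.8-(-21.2))*((-8.1)-4.5)
= 0

Yes, collinear


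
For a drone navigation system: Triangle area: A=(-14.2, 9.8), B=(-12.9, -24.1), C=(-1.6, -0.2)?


Area = |x_A(y_B-y_C) + x_B(y_C-y_A) + x_C(y_A-y_B)|/2
= |339.38 + 129 + (-54.24)|/2
= 414.14/2 = 207.07

207.07


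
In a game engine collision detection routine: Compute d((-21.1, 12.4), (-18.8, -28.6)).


dx=2.3, dy=-41
d^2 = 2.3^2 + (-41)^2 = 1686.29
d = sqrt(1686.29) = 41.0645

41.0645


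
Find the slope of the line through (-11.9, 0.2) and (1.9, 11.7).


slope = (y2-y1)/(x2-x1) = (11.7-0.2)/(1.9-(-11.9)) = 11.5/13.8 = 0.8333

0.8333


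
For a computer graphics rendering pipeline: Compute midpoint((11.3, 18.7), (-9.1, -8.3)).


M = ((11.3+(-9.1))/2, (18.7+(-8.3))/2)
= (1.1, 5.2)

(1.1, 5.2)


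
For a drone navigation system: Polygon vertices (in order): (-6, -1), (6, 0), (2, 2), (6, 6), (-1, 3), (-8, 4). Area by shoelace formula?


Shoelace sum: ((-6)*0 - 6*(-1)) + (6*2 - 2*0) + (2*6 - 6*2) + (6*3 - (-1)*6) + ((-1)*4 - (-8)*3) + ((-8)*(-1) - (-6)*4)
= 94
Area = |94|/2 = 47

47


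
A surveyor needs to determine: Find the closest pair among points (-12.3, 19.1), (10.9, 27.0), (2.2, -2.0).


d(P0,P1) = 24.5082, d(P0,P2) = 25.602, d(P1,P2) = 30.2769
Closest: P0 and P1

Closest pair: (-12.3, 19.1) and (10.9, 27.0), distance = 24.5082


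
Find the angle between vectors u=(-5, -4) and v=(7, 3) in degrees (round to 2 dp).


u.v = -47, |u| = sqrt(41) = 6.4031, |v| = sqrt(58) = 7.6158
cos(theta) = u.v/(|u||v|) = -47/sqrt(2378) = -0.963811
theta = acos(-0.963811) = 164.54 degrees

164.54 degrees


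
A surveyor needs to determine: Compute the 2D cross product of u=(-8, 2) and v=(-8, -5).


u x v = u_x*v_y - u_y*v_x = (-8)*(-5) - 2*(-8)
= 40 - (-16) = 56

56


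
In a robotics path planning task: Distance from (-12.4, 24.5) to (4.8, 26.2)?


dx=17.2, dy=1.7
d^2 = 17.2^2 + 1.7^2 = 298.73
d = sqrt(298.73) = 17.2838

17.2838


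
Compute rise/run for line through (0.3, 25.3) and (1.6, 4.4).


slope = (y2-y1)/(x2-x1) = (4.4-25.3)/(1.6-0.3) = (-20.9)/1.3 = -16.0769

-16.0769


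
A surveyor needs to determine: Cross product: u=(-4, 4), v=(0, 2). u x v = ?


u x v = u_x*v_y - u_y*v_x = (-4)*2 - 4*0
= (-8) - 0 = -8

-8


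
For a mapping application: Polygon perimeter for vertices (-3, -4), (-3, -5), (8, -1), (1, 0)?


Sides: (-3, -4)->(-3, -5): sqrt(1) = 1, (-3, -5)->(8, -1): sqrt(137) = 11.7047, (8, -1)->(1, 0): sqrt(50) = 7.071068, (1, 0)->(-3, -4): sqrt(32) = 5.656854
Sum = 25.432622
Perimeter = 25.4326

25.4326
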